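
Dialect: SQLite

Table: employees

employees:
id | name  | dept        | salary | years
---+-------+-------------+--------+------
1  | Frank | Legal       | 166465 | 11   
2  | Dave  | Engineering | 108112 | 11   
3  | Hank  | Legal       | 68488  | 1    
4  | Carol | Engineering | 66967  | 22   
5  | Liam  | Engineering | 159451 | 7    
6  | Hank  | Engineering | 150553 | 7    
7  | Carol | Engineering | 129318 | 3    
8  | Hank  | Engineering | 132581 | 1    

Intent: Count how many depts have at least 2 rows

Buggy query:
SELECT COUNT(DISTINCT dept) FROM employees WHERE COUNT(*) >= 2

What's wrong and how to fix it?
Bug: WHERE filters individual rows, not groups, so a group-level COUNT is invalid there

Fix: Use a subquery that GROUPs and filters with HAVING, then count its rows

Corrected query:
SELECT COUNT(*) FROM (SELECT dept FROM employees GROUP BY dept HAVING COUNT(*) >= 2)

Result:
COUNT(*)
--------
2       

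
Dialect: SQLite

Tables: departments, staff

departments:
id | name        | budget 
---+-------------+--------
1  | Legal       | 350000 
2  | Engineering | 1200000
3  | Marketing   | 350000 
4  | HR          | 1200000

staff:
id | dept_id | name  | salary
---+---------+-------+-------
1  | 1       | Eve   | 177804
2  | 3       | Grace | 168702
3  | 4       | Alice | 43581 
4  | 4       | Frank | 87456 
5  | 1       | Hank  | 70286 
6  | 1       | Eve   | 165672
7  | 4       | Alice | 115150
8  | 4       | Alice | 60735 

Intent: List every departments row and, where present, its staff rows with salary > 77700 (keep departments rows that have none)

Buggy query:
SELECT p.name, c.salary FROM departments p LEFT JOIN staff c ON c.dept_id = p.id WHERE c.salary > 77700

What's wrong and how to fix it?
Bug: A WHERE condition on the right-hand table after LEFT JOIN drops unmatched parents

Fix: Move the right-table condition into the ON clause so unmatched parents are kept

Corrected query:
SELECT p.name, c.salary FROM departments p LEFT JOIN staff c ON c.dept_id = p.id AND c.salary > 77700

Result:
name        | salary
------------+-------
Legal       | 165672
Legal       | 177804
Engineering | NULL  
Marketing   | 168702
HR          | 87456 
HR          | 115150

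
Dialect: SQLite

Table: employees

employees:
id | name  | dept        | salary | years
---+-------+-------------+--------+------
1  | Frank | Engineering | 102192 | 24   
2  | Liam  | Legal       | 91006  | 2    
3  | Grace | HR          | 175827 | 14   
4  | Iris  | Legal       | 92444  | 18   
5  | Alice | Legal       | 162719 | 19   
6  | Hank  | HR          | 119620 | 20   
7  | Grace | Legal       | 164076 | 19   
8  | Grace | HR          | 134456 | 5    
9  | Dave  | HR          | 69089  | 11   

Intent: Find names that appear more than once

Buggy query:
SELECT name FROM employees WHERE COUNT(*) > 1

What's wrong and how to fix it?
Bug: WHERE can't reference COUNT(*); aggregates are computed after WHERE

Fix: GROUP BY name, then filter groups with HAVING COUNT(*) > 1

Corrected query:
SELECT name FROM employees GROUP BY name HAVING COUNT(*) > 1

Result:
name 
-----
Grace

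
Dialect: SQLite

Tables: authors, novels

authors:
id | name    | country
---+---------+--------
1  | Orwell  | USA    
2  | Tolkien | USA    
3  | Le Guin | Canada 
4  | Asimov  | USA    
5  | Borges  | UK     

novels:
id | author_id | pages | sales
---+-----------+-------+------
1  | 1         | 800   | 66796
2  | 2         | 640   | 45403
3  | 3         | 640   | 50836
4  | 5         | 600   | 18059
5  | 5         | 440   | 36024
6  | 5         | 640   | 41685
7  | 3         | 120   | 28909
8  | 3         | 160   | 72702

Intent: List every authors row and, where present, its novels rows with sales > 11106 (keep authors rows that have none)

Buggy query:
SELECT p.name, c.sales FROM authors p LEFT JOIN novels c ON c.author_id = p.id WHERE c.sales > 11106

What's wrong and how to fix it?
Bug: A WHERE condition on the right-hand table after LEFT JOIN drops unmatched parents

Fix: Put 'c.sales > 11106' in the JOIN's ON clause instead of WHERE

Corrected query:
SELECT p.name, c.sales FROM authors p LEFT JOIN novels c ON c.author_id = p.id AND c.sales > 11106

Result:
name    | sales
--------+------
Orwell  | 66796
Tolkien | 45403
Le Guin | 28909
Le Guin | 50836
Le Guin | 72702
Asimov  | NULL 
Borges  | 18059
Borges  | 36024
Borges  | 41685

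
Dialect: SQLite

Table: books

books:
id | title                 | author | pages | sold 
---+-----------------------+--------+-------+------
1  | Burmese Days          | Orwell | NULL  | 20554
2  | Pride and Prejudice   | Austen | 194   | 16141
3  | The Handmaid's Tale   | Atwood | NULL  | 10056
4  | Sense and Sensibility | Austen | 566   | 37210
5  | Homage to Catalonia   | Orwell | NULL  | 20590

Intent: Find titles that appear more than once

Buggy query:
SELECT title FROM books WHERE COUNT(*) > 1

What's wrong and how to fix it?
Bug: COUNT(*) is an aggregate and cannot be used in WHERE

Fix: GROUP BY title, then filter groups with HAVING COUNT(*) > 1

Corrected query:
SELECT title FROM books GROUP BY title HAVING COUNT(*) > 1

Result:
(no rows)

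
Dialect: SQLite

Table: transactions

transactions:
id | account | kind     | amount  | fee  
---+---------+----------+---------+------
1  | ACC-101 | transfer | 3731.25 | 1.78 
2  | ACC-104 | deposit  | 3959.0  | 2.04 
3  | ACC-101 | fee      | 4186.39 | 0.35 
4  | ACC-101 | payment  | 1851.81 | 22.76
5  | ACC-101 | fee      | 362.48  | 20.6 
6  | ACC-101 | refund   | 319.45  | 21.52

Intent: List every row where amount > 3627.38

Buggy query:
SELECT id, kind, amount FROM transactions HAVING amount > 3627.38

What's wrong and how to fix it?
Bug: HAVING filters the output of aggregation, but this query has no GROUP BY and no aggregate functions, so SQLite rejects it (HAVING clause on a non-aggregate query); the condition here is per row

Fix: Use WHERE for row-level filtering

Corrected query:
SELECT id, kind, amount FROM transactions WHERE amount > 3627.38

Result:
id | kind     | amount 
---+----------+--------
1  | transfer | 3731.25
2  | deposit  | 3959   
3  | fee      | 4186.39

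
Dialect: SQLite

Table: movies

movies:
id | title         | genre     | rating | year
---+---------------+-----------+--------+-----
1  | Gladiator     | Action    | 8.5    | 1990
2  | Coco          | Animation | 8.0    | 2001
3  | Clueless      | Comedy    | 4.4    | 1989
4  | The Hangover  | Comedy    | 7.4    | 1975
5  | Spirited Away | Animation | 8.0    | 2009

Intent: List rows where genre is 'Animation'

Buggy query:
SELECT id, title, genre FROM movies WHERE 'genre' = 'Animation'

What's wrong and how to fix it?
Bug: Single quotes denote string literals in SQL; the column name is being compared as a constant string

Fix: Remove the quotes around the column name (or use double quotes for an identifier)

Corrected query:
SELECT id, title, genre FROM movies WHERE genre = 'Animation'

Result:
id | title         | genre    
---+---------------+----------
2  | Coco          | Animation
5  | Spirited Away | Animation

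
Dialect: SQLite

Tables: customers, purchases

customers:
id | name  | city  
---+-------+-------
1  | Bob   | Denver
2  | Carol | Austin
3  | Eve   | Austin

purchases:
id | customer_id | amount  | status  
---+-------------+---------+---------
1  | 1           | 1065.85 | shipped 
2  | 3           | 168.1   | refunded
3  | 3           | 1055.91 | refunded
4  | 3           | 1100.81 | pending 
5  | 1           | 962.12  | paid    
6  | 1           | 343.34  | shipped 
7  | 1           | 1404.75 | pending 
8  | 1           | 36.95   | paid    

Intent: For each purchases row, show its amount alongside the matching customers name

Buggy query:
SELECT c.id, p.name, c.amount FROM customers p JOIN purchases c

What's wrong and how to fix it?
Bug: Missing join condition: each purchases row is matched to all customers rows instead of just its own

Fix: Add ON c.customer_id = p.id to the JOIN

Corrected query:
SELECT c.id, p.name, c.amount FROM customers p JOIN purchases c ON c.customer_id = p.id

Result:
id | name | amount 
---+------+--------
1  | Bob  | 1065.85
2  | Eve  | 168.1  
3  | Eve  | 1055.91
4  | Eve  | 1100.81
5  | Bob  | 962.12 
6  | Bob  | 343.34 
7  | Bob  | 1404.75
8  | Bob  | 36.95  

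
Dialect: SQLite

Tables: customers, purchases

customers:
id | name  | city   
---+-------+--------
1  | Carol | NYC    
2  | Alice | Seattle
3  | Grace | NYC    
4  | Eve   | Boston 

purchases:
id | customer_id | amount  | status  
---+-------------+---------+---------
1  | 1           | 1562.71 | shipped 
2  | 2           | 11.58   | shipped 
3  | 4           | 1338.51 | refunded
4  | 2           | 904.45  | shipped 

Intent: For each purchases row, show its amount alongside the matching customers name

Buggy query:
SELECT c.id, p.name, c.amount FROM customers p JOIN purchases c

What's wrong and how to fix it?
Bug: JOIN with no ON clause produces a cartesian product; every purchases row pairs with every customers row

Fix: Specify the join condition linking the foreign key to the parent id

Corrected query:
SELECT c.id, p.name, c.amount FROM customers p JOIN purchases c ON c.customer_id = p.id

Result:
id | name  | amount 
---+-------+--------
1  | Carol | 1562.71
2  | Alice | 11.58  
3  | Eve   | 1338.51
4  | Alice | 904.45 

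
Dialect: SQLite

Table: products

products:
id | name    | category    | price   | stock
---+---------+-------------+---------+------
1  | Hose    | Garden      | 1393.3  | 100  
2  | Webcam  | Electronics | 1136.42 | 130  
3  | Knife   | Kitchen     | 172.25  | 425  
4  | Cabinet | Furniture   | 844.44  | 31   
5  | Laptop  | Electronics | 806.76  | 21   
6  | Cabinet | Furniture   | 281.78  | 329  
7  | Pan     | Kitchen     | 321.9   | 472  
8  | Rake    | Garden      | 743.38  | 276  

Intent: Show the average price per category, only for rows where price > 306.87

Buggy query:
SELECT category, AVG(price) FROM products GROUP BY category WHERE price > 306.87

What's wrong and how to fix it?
Bug: Row-level WHERE must come before GROUP BY in the clause order

Fix: Move the WHERE clause before GROUP BY

Corrected query:
SELECT category, AVG(price) FROM products WHERE price > 306.87 GROUP BY category

Result:
category    | AVG(price)
------------+-----------
Electronics | 971.59    
Furniture   | 844.44    
Garden      | 1068.34   
Kitchen     | 321.9     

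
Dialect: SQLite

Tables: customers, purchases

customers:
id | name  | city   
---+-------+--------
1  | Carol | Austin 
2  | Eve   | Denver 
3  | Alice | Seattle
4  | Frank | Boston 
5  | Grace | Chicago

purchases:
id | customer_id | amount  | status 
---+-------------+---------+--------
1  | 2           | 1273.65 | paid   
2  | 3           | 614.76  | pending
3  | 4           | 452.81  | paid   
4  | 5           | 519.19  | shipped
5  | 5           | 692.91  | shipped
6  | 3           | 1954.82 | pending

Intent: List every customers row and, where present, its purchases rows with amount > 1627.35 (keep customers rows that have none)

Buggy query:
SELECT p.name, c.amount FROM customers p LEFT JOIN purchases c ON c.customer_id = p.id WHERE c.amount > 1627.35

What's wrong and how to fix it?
Bug: A WHERE condition on the right-hand table after LEFT JOIN drops unmatched parents

Fix: Put 'c.amount > 1627.35' in the JOIN's ON clause instead of WHERE

Corrected query:
SELECT p.name, c.amount FROM customers p LEFT JOIN purchases c ON c.customer_id = p.id AND c.amount > 1627.35

Result:
name  | amount 
------+--------
Carol | NULL   
Eve   | NULL   
Alice | 1954.82
Frank | NULL   
Grace | NULL   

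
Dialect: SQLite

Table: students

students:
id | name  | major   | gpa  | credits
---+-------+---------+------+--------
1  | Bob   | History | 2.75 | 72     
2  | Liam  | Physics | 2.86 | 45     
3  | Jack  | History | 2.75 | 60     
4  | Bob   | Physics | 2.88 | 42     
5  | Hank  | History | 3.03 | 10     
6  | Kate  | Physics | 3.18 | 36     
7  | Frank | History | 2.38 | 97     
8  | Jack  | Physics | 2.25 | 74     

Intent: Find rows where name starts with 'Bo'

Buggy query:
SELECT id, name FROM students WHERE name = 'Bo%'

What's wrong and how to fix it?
Bug: '=' compares the literal string including the % character; pattern matching needs LIKE

Fix: Use LIKE for wildcard pattern matching

Corrected query:
SELECT id, name FROM students WHERE name LIKE 'Bo%'

Result:
id | name
---+-----
1  | Bob 
4  | Bob 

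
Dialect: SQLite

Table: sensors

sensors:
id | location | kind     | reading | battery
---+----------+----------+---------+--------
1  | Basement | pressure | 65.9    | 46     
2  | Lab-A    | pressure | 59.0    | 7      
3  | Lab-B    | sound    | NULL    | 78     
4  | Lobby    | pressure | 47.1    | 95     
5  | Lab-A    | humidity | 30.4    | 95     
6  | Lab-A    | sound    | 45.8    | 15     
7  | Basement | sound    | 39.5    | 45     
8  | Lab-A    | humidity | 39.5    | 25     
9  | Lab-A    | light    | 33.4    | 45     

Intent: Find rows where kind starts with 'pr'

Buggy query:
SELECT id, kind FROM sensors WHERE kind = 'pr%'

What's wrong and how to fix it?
Bug: Wildcards only work with LIKE; '=' treats '%' as a literal character

Fix: Replace '=' with LIKE so 'pr%' is treated as a pattern

Corrected query:
SELECT id, kind FROM sensors WHERE kind LIKE 'pr%'

Result:
id | kind    
---+---------
1  | pressure
2  | pressure
4  | pressure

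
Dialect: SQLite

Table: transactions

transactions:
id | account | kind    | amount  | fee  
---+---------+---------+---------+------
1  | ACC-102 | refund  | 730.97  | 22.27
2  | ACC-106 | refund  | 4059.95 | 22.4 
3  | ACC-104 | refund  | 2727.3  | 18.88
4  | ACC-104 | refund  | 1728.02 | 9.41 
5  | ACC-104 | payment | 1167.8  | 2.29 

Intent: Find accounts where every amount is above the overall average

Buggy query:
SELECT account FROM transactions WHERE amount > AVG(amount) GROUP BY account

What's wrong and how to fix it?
Bug: AVG() is an aggregate; it can't sit directly in WHERE

Fix: Use a subquery for AVG and a HAVING MIN(...) filter so the condition holds for every row in the group

Corrected query:
SELECT account FROM transactions GROUP BY account HAVING MIN(amount) > (SELECT AVG(amount) FROM transactions)

Result:
account
-------
ACC-106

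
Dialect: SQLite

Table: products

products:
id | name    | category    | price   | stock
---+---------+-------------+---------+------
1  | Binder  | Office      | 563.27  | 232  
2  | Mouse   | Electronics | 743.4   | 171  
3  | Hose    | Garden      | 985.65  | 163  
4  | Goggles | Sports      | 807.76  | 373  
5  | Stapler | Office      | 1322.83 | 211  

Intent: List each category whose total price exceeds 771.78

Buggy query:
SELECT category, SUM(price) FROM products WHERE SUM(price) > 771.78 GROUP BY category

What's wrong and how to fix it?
Bug: Aggregate functions cannot appear in a WHERE clause

Fix: Use HAVING (which filters groups after aggregation) instead of WHERE

Corrected query:
SELECT category, SUM(price) FROM products GROUP BY category HAVING SUM(price) > 771.78

Result:
category | SUM(price)
---------+-----------
Garden   | 985.65    
Office   | 1886.1    
Sports   | 807.76    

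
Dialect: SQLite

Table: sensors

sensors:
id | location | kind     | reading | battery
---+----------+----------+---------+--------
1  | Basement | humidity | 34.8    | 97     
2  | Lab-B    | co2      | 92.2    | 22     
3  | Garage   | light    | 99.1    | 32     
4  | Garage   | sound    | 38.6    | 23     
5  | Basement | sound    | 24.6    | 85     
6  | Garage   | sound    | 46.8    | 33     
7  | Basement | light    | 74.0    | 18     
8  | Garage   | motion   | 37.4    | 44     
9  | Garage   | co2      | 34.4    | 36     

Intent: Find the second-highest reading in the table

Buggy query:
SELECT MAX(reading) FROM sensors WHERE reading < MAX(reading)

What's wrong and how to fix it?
Bug: MAX(reading) on the right of the comparison is an aggregate-in-WHERE error

Fix: Put the inner MAX in a scalar subquery

Corrected query:
SELECT MAX(reading) FROM sensors WHERE reading < (SELECT MAX(reading) FROM sensors)

Result:
MAX(reading)
------------
92.2        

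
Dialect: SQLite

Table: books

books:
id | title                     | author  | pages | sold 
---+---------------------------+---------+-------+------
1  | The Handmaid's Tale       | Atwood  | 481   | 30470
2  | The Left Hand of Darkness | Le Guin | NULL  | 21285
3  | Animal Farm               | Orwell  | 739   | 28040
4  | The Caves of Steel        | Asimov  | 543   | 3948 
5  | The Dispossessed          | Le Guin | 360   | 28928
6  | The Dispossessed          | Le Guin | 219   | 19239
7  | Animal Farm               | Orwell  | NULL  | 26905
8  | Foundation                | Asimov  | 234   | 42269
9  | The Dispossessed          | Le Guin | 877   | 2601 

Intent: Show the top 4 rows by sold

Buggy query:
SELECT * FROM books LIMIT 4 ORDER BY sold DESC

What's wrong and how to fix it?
Bug: LIMIT must come after ORDER BY

Fix: Swap the clauses: ORDER BY first, then LIMIT

Corrected query:
SELECT * FROM books ORDER BY sold DESC LIMIT 4

Result:
id | title               | author  | pages | sold 
---+---------------------+---------+-------+------
8  | Foundation          | Asimov  | 234   | 42269
1  | The Handmaid's Tale | Atwood  | 481   | 30470
5  | The Dispossessed    | Le Guin | 360   | 28928
3  | Animal Farm         | Orwell  | 739   | 28040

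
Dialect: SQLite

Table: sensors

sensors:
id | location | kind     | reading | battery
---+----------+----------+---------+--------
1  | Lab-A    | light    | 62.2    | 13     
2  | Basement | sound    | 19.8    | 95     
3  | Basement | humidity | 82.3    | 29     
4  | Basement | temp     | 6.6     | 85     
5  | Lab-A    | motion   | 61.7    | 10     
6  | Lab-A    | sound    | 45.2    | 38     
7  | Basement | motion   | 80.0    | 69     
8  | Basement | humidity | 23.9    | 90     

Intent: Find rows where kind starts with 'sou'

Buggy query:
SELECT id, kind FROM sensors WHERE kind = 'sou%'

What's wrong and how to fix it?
Bug: '=' compares the literal string including the % character; pattern matching needs LIKE

Fix: Use LIKE for wildcard pattern matching

Corrected query:
SELECT id, kind FROM sensors WHERE kind LIKE 'sou%'

Result:
id | kind 
---+------
2  | sound
6  | sound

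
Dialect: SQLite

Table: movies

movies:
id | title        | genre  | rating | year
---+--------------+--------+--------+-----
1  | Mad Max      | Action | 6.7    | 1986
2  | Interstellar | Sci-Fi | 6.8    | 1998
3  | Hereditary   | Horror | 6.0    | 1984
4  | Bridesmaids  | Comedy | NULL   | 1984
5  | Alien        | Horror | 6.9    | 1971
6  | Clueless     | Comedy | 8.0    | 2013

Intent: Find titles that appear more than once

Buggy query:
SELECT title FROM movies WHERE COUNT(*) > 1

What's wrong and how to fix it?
Bug: WHERE can't reference COUNT(*); aggregates are computed after WHERE

Fix: Group first, then use HAVING for the count condition

Corrected query:
SELECT title FROM movies GROUP BY title HAVING COUNT(*) > 1

Result:
(no rows)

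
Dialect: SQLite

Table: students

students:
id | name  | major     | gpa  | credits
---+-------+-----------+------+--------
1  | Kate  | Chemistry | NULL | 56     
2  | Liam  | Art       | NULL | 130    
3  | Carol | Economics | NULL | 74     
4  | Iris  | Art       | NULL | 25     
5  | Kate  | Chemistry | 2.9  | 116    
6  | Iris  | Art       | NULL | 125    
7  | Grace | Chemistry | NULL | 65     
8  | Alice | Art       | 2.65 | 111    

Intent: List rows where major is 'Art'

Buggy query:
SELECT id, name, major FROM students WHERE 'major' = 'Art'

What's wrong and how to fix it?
Bug: Single quotes denote string literals in SQL; the column name is being compared as a constant string

Fix: Remove the quotes around the column name (or use double quotes for an identifier)

Corrected query:
SELECT id, name, major FROM students WHERE major = 'Art'

Result:
id | name  | major
---+-------+------
2  | Liam  | Art  
4  | Iris  | Art  
6  | Iris  | Art  
8  | Alice | Art  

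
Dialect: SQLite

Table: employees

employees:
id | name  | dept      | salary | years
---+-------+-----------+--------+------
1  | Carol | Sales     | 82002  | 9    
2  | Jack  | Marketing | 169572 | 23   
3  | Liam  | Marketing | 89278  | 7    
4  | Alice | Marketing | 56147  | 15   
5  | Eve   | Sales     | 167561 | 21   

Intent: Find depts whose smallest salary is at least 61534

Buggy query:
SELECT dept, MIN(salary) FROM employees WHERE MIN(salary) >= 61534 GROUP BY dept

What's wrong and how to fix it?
Bug: MIN() in WHERE is a misuse of aggregate

Fix: Use HAVING for the per-group MIN condition

Corrected query:
SELECT dept, MIN(salary) FROM employees GROUP BY dept HAVING MIN(salary) >= 61534

Result:
dept  | MIN(salary)
------+------------
Sales | 82002      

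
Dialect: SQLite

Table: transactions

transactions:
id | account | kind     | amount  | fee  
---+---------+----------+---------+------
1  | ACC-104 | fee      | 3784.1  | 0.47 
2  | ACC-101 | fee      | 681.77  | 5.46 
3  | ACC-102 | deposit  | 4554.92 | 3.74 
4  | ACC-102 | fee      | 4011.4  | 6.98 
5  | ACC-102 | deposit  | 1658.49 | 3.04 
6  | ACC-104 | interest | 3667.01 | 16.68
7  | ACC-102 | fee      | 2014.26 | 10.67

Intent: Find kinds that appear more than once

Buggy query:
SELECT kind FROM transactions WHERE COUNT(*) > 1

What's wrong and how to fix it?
Bug: WHERE can't reference COUNT(*); aggregates are computed after WHERE

Fix: Group first, then use HAVING for the count condition

Corrected query:
SELECT kind FROM transactions GROUP BY kind HAVING COUNT(*) > 1

Result:
kind   
-------
deposit
fee    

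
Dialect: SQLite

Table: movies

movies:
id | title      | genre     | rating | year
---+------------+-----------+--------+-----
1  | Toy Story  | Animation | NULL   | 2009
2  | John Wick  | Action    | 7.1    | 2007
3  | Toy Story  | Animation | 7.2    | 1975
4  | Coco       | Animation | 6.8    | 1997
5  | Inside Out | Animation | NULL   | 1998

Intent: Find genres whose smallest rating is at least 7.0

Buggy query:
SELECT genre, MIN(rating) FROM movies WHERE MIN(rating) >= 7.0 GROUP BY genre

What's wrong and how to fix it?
Bug: Aggregates like MIN are computed per group after WHERE runs

Fix: Use HAVING for the per-group MIN condition

Corrected query:
SELECT genre, MIN(rating) FROM movies GROUP BY genre HAVING MIN(rating) >= 7.0

Result:
genre  | MIN(rating)
-------+------------
Action | 7.1        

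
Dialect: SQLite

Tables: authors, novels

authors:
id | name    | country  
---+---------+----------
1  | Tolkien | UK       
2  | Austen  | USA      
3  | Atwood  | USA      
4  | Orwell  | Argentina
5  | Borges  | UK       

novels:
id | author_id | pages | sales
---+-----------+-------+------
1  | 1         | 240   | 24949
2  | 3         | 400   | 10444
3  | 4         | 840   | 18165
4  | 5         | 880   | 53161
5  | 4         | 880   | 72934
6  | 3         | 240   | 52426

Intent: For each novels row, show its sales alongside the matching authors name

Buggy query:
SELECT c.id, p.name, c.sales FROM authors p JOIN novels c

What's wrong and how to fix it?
Bug: JOIN with no ON clause produces a cartesian product; every novels row pairs with every authors row

Fix: Add ON c.author_id = p.id to the JOIN

Corrected query:
SELECT c.id, p.name, c.sales FROM authors p JOIN novels c ON c.author_id = p.id

Result:
id | name    | sales
---+---------+------
1  | Tolkien | 24949
2  | Atwood  | 10444
3  | Orwell  | 18165
4  | Borges  | 53161
5  | Orwell  | 72934
6  | Atwood  | 52426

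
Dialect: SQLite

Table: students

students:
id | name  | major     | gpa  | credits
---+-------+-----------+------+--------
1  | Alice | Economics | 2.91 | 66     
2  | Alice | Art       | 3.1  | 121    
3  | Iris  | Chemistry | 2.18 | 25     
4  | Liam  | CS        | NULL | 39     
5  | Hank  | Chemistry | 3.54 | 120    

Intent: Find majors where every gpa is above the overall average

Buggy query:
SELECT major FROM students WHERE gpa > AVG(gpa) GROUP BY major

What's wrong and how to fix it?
Bug: AVG() is an aggregate; it can't sit directly in WHERE

Fix: Compute the overall average in a scalar subquery and compare each group's MIN against it in HAVING

Corrected query:
SELECT major FROM students GROUP BY major HAVING MIN(gpa) > (SELECT AVG(gpa) FROM students)

Result:
major
-----
Art  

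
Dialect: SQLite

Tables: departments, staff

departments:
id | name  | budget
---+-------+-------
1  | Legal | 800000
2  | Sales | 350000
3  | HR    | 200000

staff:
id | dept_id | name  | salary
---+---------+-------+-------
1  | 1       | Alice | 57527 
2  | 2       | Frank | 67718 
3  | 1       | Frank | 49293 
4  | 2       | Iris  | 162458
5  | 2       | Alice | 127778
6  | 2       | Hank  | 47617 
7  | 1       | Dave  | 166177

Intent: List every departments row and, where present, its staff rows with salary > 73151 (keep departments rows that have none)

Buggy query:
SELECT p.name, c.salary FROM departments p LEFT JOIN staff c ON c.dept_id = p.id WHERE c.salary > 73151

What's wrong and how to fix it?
Bug: Filtering c.salary in WHERE discards the NULL rows produced by LEFT JOIN, turning it into an inner join

Fix: Move the right-table condition into the ON clause so unmatched parents are kept

Corrected query:
SELECT p.name, c.salary FROM departments p LEFT JOIN staff c ON c.dept_id = p.id AND c.salary > 73151

Result:
name  | salary
------+-------
Legal | 166177
Sales | 127778
Sales | 162458
HR    | NULL  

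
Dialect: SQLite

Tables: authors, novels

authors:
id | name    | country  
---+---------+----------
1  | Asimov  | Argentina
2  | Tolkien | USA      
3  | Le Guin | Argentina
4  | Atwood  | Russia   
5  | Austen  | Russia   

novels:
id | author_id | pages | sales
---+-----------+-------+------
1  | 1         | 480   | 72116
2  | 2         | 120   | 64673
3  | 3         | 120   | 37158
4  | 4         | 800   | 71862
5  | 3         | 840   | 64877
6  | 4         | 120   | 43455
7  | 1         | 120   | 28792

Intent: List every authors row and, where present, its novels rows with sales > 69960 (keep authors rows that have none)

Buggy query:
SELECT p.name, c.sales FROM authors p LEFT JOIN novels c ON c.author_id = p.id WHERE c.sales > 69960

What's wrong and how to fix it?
Bug: Filtering c.sales in WHERE discards the NULL rows produced by LEFT JOIN, turning it into an inner join

Fix: Put 'c.sales > 69960' in the JOIN's ON clause instead of WHERE

Corrected query:
SELECT p.name, c.sales FROM authors p LEFT JOIN novels c ON c.author_id = p.id AND c.sales > 69960

Result:
name    | sales
--------+------
Asimov  | 72116
Tolkien | NULL 
Le Guin | NULL 
Atwood  | 71862
Austen  | NULL 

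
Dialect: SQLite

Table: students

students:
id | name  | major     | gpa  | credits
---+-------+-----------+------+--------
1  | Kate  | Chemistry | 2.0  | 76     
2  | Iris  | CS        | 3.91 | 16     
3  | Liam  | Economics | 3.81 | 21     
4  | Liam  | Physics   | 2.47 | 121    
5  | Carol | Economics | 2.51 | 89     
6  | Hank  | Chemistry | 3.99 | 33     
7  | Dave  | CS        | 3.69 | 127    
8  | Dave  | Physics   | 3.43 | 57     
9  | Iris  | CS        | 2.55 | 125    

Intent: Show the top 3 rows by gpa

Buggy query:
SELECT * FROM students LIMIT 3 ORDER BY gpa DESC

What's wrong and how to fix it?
Bug: LIMIT must come after ORDER BY

Fix: Sort with ORDER BY, then apply LIMIT

Corrected query:
SELECT * FROM students ORDER BY gpa DESC LIMIT 3

Result:
id | name | major     | gpa  | credits
---+------+-----------+------+--------
6  | Hank | Chemistry | 3.99 | 33     
2  | Iris | CS        | 3.91 | 16     
3  | Liam | Economics | 3.81 | 21     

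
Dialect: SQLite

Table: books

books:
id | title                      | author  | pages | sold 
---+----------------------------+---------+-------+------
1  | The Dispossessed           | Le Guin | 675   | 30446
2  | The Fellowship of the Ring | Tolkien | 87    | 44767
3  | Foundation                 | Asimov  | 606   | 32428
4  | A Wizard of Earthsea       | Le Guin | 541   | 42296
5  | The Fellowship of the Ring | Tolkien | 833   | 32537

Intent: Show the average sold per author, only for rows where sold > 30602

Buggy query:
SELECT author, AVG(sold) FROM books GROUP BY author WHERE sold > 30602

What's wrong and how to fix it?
Bug: WHERE cannot follow GROUP BY

Fix: Place WHERE between FROM and GROUP BY

Corrected query:
SELECT author, AVG(sold) FROM books WHERE sold > 30602 GROUP BY author

Result:
author  | AVG(sold)
--------+----------
Asimov  | 32428    
Le Guin | 42296    
Tolkien | 38652    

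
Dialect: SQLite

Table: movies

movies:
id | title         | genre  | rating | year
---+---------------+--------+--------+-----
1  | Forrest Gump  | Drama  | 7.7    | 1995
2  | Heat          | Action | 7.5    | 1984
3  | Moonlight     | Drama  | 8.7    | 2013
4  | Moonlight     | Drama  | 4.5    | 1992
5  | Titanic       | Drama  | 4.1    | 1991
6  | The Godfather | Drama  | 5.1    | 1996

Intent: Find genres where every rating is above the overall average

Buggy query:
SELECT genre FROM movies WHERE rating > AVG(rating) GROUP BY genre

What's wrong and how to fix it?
Bug: WHERE evaluates per row before aggregation, so AVG() is unavailable

Fix: Use a subquery for AVG and a HAVING MIN(...) filter so the condition holds for every row in the group

Corrected query:
SELECT genre FROM movies GROUP BY genre HAVING MIN(rating) > (SELECT AVG(rating) FROM movies)

Result:
genre 
------
Action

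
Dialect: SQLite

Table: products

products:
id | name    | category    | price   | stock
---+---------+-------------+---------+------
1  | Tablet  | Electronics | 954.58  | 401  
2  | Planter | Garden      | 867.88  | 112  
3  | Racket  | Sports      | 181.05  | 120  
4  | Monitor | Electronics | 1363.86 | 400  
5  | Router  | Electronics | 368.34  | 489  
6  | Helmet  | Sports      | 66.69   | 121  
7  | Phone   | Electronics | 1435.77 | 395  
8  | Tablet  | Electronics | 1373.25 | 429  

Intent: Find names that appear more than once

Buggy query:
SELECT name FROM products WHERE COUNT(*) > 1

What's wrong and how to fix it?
Bug: WHERE can't reference COUNT(*); aggregates are computed after WHERE

Fix: GROUP BY name, then filter groups with HAVING COUNT(*) > 1

Corrected query:
SELECT name FROM products GROUP BY name HAVING COUNT(*) > 1

Result:
name  
------
Tablet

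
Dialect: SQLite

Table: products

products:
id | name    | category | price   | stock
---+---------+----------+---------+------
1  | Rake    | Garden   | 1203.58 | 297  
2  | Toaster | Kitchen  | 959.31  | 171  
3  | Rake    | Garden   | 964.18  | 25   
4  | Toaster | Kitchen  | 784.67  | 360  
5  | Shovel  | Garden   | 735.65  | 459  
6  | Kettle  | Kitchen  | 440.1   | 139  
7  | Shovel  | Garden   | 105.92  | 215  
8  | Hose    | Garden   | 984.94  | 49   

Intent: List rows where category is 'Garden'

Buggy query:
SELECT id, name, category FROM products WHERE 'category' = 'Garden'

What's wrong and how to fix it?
Bug: Single quotes denote string literals in SQL; the column name is being compared as a constant string

Fix: Remove the quotes around the column name (or use double quotes for an identifier)

Corrected query:
SELECT id, name, category FROM products WHERE category = 'Garden'

Result:
id | name   | category
---+--------+---------
1  | Rake   | Garden  
3  | Rake   | Garden  
5  | Shovel | Garden  
7  | Shovel | Garden  
8  | Hose   | Garden  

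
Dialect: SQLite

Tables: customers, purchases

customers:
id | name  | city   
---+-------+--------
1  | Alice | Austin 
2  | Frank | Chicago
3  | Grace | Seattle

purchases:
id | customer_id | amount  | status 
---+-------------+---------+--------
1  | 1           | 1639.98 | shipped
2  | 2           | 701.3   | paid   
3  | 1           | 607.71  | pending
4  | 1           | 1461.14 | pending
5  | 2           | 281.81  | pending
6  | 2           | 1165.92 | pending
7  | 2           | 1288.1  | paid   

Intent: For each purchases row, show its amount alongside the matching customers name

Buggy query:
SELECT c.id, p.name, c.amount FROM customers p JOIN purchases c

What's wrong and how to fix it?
Bug: Missing join condition: each purchases row is matched to all customers rows instead of just its own

Fix: Specify the join condition linking the foreign key to the parent id

Corrected query:
SELECT c.id, p.name, c.amount FROM customers p JOIN purchases c ON c.customer_id = p.id

Result:
id | name  | amount 
---+-------+--------
1  | Alice | 1639.98
2  | Frank | 701.3  
3  | Alice | 607.71 
4  | Alice | 1461.14
5  | Frank | 281.81 
6  | Frank | 1165.92
7  | Frank | 1288.1 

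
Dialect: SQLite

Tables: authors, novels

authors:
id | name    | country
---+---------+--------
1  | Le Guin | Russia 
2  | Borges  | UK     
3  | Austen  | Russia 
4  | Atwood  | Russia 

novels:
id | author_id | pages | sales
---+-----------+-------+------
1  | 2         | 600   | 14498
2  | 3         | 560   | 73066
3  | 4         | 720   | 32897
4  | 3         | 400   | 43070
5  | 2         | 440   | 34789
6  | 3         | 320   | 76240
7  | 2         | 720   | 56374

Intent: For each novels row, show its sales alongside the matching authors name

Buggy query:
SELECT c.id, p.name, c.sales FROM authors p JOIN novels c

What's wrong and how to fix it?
Bug: Missing join condition: each novels row is matched to all authors rows instead of just its own

Fix: Specify the join condition linking the foreign key to the parent id

Corrected query:
SELECT c.id, p.name, c.sales FROM authors p JOIN novels c ON c.author_id = p.id

Result:
id | name   | sales
---+--------+------
1  | Borges | 14498
2  | Austen | 73066
3  | Atwood | 32897
4  | Austen | 43070
5  | Borges | 34789
6  | Austen | 76240
7  | Borges | 56374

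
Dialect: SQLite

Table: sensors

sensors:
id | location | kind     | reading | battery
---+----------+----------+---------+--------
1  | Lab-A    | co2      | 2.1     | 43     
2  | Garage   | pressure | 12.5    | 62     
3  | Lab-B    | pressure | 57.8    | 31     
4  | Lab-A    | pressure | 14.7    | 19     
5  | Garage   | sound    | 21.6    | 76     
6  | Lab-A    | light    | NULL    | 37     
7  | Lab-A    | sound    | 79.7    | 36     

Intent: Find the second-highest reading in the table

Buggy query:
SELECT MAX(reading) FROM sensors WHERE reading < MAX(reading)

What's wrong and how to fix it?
Bug: MAX(reading) on the right of the comparison is an aggregate-in-WHERE error

Fix: Compute the overall MAX in a subquery, then take MAX of rows below it

Corrected query:
SELECT MAX(reading) FROM sensors WHERE reading < (SELECT MAX(reading) FROM sensors)

Result:
MAX(reading)
------------
57.8        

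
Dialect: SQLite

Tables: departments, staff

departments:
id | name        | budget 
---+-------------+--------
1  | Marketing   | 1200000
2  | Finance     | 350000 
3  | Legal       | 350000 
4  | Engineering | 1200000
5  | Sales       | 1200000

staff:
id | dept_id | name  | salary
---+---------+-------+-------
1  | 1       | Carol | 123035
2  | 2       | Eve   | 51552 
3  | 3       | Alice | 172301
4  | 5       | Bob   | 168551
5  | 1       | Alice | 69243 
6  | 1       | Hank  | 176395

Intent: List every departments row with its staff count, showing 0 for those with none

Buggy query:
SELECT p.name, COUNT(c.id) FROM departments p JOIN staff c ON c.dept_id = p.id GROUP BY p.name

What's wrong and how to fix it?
Bug: An inner join excludes parents with zero children

Fix: Switch to LEFT JOIN to retain unmatched parent rows

Corrected query:
SELECT p.name, COUNT(c.id) FROM departments p LEFT JOIN staff c ON c.dept_id = p.id GROUP BY p.name

Result:
name        | COUNT(c.id)
------------+------------
Engineering | 0          
Finance     | 1          
Legal       | 1          
Marketing   | 3          
Sales       | 1          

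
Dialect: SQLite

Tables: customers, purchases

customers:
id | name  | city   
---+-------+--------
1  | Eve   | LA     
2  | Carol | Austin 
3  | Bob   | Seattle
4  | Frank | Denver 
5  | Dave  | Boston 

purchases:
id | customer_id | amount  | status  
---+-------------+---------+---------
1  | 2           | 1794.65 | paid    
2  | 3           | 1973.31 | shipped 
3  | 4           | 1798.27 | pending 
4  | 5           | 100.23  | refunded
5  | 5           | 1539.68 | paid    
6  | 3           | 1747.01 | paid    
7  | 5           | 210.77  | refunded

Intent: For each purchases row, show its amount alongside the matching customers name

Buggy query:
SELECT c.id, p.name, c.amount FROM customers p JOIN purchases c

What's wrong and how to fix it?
Bug: Missing join condition: each purchases row is matched to all customers rows instead of just its own

Fix: Specify the join condition linking the foreign key to the parent id

Corrected query:
SELECT c.id, p.name, c.amount FROM customers p JOIN purchases c ON c.customer_id = p.id

Result:
id | name  | amount 
---+-------+--------
1  | Carol | 1794.65
2  | Bob   | 1973.31
3  | Frank | 1798.27
4  | Dave  | 100.23 
5  | Dave  | 1539.68
6  | Bob   | 1747.01
7  | Dave  | 210.77 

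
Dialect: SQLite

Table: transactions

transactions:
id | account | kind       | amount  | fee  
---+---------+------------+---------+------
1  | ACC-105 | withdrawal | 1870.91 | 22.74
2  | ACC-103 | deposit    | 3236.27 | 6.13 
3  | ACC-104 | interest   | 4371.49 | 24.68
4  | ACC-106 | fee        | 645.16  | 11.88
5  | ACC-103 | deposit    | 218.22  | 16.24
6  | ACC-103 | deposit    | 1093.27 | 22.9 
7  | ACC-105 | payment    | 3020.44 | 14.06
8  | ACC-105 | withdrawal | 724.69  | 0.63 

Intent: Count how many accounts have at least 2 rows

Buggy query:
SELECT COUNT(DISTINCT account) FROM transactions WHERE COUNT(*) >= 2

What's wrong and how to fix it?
Bug: COUNT(*) cannot appear in WHERE; the per-group count doesn't exist yet

Fix: Group first with HAVING COUNT(*) >= 2, then COUNT the resulting groups

Corrected query:
SELECT COUNT(*) FROM (SELECT account FROM transactions GROUP BY account HAVING COUNT(*) >= 2)

Result:
COUNT(*)
--------
2       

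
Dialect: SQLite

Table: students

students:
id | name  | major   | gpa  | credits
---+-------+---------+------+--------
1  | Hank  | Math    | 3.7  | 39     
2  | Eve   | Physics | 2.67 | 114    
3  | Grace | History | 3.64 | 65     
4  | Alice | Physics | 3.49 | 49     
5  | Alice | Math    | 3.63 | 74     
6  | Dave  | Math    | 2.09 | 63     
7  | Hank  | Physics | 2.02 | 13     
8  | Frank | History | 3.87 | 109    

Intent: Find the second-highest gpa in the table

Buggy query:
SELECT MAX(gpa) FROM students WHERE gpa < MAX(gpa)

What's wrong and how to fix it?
Bug: The inner MAX is an aggregate inside WHERE, which is not allowed

Fix: Compute the overall MAX in a subquery, then take MAX of rows below it

Corrected query:
SELECT MAX(gpa) FROM students WHERE gpa < (SELECT MAX(gpa) FROM students)

Result:
MAX(gpa)
--------
3.7     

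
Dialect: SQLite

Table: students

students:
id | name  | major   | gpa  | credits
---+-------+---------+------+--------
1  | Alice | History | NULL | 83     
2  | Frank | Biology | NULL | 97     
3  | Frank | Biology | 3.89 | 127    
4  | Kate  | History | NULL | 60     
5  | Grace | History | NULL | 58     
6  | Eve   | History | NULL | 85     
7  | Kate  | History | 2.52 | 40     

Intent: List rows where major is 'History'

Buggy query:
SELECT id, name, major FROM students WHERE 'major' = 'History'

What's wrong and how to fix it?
Bug: Single quotes denote string literals in SQL; the column name is being compared as a constant string

Fix: Reference the column as major without single quotes

Corrected query:
SELECT id, name, major FROM students WHERE major = 'History'

Result:
id | name  | major  
---+-------+--------
1  | Alice | History
4  | Kate  | History
5  | Grace | History
6  | Eve   | History
7  | Kate  | History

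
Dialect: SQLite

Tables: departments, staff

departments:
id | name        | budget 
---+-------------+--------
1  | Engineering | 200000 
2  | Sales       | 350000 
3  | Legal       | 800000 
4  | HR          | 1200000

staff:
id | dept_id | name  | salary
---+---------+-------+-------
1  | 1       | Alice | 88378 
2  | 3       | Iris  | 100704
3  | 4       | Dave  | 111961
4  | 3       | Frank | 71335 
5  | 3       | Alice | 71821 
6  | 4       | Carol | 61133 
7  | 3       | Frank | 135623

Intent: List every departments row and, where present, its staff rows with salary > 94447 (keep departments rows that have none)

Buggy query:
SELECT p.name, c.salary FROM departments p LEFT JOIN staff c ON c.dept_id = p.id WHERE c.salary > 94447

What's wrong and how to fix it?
Bug: A WHERE condition on the right-hand table after LEFT JOIN drops unmatched parents

Fix: Move the right-table condition into the ON clause so unmatched parents are kept

Corrected query:
SELECT p.name, c.salary FROM departments p LEFT JOIN staff c ON c.dept_id = p.id AND c.salary > 94447

Result:
name        | salary
------------+-------
Engineering | NULL  
Sales       | NULL  
Legal       | 100704
Legal       | 135623
HR          | 111961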